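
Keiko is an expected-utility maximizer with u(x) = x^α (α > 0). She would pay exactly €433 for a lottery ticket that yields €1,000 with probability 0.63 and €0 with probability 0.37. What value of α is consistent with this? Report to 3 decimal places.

α ≈ 0.552

Since u(0) = 0, the lottery's EU is 0.63·1000^α.
Indifference: 433^α = 0.63·1000^α, so (433/1000)^α = 0.63.
α = ln(0.63) / ln(433/1000) = -0.462035/-0.837018 ≈ 0.552.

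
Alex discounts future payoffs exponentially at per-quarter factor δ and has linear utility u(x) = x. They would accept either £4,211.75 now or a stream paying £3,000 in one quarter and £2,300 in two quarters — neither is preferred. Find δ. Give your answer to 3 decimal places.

Present value of the stream is 3000·δ + 2300·δ². Indifference gives 3000δ + 2300δ² = 4211.75.
So 2300δ² + 3000δ − 4211.75 = 0.
The positive root is δ = [−3000 + √(3000² + 4·2300·4211.75)] / (2·2300) = (−3000 + 6910.000)/4600 ≈ 0.850.

δ ≈ 0.850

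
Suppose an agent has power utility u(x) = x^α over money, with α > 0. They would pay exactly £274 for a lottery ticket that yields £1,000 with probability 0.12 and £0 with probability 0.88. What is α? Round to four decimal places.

α ≈ 1.6377

The lottery's expected utility is 0.12·u(1000) + 0.88·u(0) = 0.12·1000^α (since u(0) = 0 for α > 0).
Setting u(274) equal to that: 274^α = 0.12·1000^α ⇒ (274/1000)^α = 0.12.
α = ln(0.12) / ln(274/1000) = -2.1202635/-1.2946272 ≈ 1.6377.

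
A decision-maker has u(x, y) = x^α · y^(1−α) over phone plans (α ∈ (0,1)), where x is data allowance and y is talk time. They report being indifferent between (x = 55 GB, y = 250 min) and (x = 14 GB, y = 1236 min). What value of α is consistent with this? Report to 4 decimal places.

The Cobb–Douglas utilities coincide, so 55^α·250^(1−α) = 14^α·1236^(1−α).
(55/14)^α = (1236/250)^(1−α); take logs: α·ln(55/14) = (1−α)·ln(1236/250), i.e. α·1.3682759 = (1−α)·1.5981747.
Thus α·(2.9664506) = 1.5981747, so α = 1.5981747/2.9664506 ≈ 0.5387.

α ≈ 0.5387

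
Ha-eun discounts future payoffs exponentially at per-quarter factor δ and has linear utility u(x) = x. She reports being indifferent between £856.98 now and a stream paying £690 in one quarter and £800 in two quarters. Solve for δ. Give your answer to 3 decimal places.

Equating present values: 856.98 = 690δ + 800δ².
Rearranged: 800δ² + 690δ − 856.98 = 0.
By the quadratic formula (taking the positive root), δ = (−690 + √3218436.00) / 1600 ≈ 0.690.

δ ≈ 0.690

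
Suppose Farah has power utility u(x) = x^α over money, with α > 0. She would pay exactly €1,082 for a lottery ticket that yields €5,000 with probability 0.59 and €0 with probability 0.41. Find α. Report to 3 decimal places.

α ≈ 0.345

The lottery's expected utility is 0.59·u(5000) + 0.41·u(0) = 0.59·5000^α (since u(0) = 0 for α > 0).
Indifference: 1082^α = 0.59·5000^α, so (1082/5000)^α = 0.59.
Take logs: α = ln 0.59 / ln(1082/5000) ≈ 0.34472.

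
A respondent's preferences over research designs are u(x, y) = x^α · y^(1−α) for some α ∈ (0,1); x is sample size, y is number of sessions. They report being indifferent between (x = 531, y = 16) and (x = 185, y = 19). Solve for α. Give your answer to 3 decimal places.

α ≈ 0.140

Set the two utilities equal: 531^α·16^(1−α) = 185^α·19^(1−α).
Taking logs: α·ln 531 + (1−α)·ln 16 = α·ln 185 + (1−α)·ln 19, i.e. α·1.054406 = (1−α)·0.171850.
So α/(1−α) = (0.171850)/(1.054406) = 0.162983, and α = 0.162983/1.162983 ≈ 0.140.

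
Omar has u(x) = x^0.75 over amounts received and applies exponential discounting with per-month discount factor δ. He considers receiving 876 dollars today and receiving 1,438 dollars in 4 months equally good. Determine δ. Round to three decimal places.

Indifference means u(876) = δ^4 · u(1438), so δ^4 = u(876)/u(1438).
Since u(x) = x^0.75, δ^4 = (876/1438)^0.75 = 0.60918^0.75 = 0.68954.
Taking the 4th root: δ = 0.68954^(1/4) ≈ 0.911.

δ ≈ 0.911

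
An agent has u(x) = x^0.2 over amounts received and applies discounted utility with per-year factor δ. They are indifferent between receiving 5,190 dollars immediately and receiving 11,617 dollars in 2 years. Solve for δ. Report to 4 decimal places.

Equating discounted utilities: u(5190) = δ^2·u(11617) ⇒ δ^2 = u(5190)/u(11617).
Since u(x) = x^0.2, δ^2 = (5190/11617)^0.2 = 0.44676^0.2 = 0.85117.
Taking the square root: δ = 0.85117^(1/2) ≈ 0.9226.

δ ≈ 0.9226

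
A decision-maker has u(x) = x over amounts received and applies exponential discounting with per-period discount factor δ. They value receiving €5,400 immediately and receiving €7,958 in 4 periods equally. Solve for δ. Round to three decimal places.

δ ≈ 0.908

Indifference means u(5400) = δ^4 · u(7958), so δ^4 = u(5400)/u(7958).
With u(x) = x: δ^4 = 5400/7958 = 0.67856.
Taking the 4th root: δ = 0.67856^(1/4) ≈ 0.908.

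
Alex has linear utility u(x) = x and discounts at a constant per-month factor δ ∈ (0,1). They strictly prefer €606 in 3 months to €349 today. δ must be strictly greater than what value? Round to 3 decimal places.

δ > 0.832

The preference means 349 < δ^3·606.
Dividing by 606: δ^3 > 0.57591. Both sides are positive, so the cube root keeps the direction.
δ > (349/606)^(1/3) ≈ 0.832.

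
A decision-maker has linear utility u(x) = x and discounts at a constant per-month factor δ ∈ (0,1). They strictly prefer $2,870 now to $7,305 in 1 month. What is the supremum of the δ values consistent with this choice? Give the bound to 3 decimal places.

The preference means 2870 > δ·7305.
So δ < 2870/7305 = 0.39288.

δ < 0.393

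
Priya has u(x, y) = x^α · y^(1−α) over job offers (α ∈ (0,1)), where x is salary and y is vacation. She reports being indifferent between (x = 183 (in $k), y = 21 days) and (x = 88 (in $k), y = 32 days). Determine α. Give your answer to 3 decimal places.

α ≈ 0.365

The Cobb–Douglas utilities coincide, so 183^α·21^(1−α) = 88^α·32^(1−α).
Rearrange to (183/88)^α = (32/21)^(1−α) and take logs: α·0.732149 = (1−α)·0.421213.
With A = 0.732149 and B = 0.421213: α·A = (1−α)·B, so α = B/(A+B) = 0.421213/1.153362 ≈ 0.365.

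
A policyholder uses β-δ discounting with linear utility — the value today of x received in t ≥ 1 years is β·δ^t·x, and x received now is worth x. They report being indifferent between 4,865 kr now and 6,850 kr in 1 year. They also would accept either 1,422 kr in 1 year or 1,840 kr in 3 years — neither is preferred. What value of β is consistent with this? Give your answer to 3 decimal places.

β ≈ 0.808

From the later pair, β·δ^1·1422 = β·δ^3·1840; dividing through, δ^2 = 1422/1840 = 0.77283, so δ = 0.87911.
Substituting δ into 4865 = β·δ·6850: β = 4865/(6021.871) ≈ 0.808.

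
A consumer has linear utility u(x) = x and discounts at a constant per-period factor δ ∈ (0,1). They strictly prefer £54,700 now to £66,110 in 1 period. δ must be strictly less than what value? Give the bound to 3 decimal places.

δ < 0.827

The preference means 54700 > δ·66110.
So δ < 54700/66110 = 0.82741.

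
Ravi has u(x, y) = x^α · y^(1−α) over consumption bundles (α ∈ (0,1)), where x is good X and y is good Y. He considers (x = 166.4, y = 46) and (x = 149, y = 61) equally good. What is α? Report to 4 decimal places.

α ≈ 0.7187

Set the two utilities equal: 166.4^α·46^(1−α) = 149^α·61^(1−α).
Rearrange to (166.4/149)^α = (61/46)^(1−α) and take logs: α·0.1104482 = (1−α)·0.2822325.
Thus α·(0.3926807) = 0.2822325, so α = 0.2822325/0.3926807 ≈ 0.7187.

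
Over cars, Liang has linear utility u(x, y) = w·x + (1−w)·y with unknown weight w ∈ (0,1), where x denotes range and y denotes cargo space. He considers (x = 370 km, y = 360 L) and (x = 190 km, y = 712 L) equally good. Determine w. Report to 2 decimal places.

Indifference: w·370 + (1−w)·360 = w·190 + (1−w)·712.
w·(370−190) = (1−w)·(712−360), i.e. w·180 = (1−w)·352.
Hence w = 352/(180+352) = 352/532 = 0.66.

w = 0.66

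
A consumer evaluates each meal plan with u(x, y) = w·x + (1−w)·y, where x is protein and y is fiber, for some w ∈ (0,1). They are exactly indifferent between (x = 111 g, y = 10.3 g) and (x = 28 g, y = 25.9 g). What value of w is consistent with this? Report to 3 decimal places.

Equating utilities: w·111 + (1−w)·10.3 = w·28 + (1−w)·25.9.
w·(111−28) = (1−w)·(25.9−10.3), i.e. w·83 = (1−w)·15.6.
The marginal rate of substitution is 15.6/83, so w = 15.6/(83+15.6) = 0.158.

w = 0.158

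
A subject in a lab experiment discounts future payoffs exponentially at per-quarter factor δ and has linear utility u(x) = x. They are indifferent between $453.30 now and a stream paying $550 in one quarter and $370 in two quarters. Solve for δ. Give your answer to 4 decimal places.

Equating present values: 453.30 = 550δ + 370δ².
That is, 370δ² + 550δ − 453.30 = 0, a quadratic in δ.
By the quadratic formula (taking the positive root), δ = (−550 + √973384.00) / 740 ≈ 0.5900.

δ ≈ 0.5900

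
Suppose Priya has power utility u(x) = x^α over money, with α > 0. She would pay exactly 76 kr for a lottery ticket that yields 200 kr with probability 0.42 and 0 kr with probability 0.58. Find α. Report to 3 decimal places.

The lottery's expected utility is 0.42·u(200) + 0.58·u(0) = 0.42·200^α (since u(0) = 0 for α > 0).
Setting u(76) equal to that: 76^α = 0.42·200^α ⇒ (76/200)^α = 0.42.
Taking logs: α·ln(76/200) = ln(0.42), so α = -0.867501 / -0.967584 ≈ 0.897.

α ≈ 0.897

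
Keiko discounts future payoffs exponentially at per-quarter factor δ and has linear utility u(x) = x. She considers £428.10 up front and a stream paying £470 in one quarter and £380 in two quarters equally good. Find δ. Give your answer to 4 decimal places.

δ ≈ 0.6100

Present value of the stream is 470·δ + 380·δ². Indifference gives 470δ + 380δ² = 428.10.
So 380δ² + 470δ − 428.10 = 0.
The positive root is δ = [−470 + √(470² + 4·380·428.10)] / (2·380) = (−470 + 933.602)/760 ≈ 0.6100.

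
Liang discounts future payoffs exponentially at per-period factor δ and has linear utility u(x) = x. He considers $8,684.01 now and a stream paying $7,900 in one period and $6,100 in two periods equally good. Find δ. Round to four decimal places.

δ ≈ 0.7100

Present value of the stream is 7900·δ + 6100·δ². Indifference gives 7900δ + 6100δ² = 8684.01.
That is, 6100δ² + 7900δ − 8684.01 = 0, a quadratic in δ.
The positive root is δ = [−7900 + √(7900² + 4·6100·8684.01)] / (2·6100) = (−7900 + 16562.000)/12200 ≈ 0.7100.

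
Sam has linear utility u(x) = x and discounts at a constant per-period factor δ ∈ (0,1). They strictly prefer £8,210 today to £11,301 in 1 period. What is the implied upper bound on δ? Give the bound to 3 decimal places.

δ < 0.726

The preference means 8210 > δ·11301.
So δ < 8210/11301 = 0.72648.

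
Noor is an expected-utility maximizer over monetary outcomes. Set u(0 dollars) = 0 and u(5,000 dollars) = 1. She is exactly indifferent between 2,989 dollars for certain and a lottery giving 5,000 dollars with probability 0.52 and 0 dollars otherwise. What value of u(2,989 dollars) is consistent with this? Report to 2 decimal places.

By the standard-gamble method, u(2,989 dollars) is just the indifference probability on the best outcome: 0.52.

0.52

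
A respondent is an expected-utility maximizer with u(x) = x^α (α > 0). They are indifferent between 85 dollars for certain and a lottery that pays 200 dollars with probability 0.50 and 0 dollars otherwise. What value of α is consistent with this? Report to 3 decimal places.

α ≈ 0.810

EU(lottery) = 0.50·200^α + 0.50·0 = 0.50·200^α.
Equating: 85^α = 0.50·200^α, i.e. 0.4250^α = 0.50.
Taking logs: α·ln(85/200) = ln(0.50), so α = -0.693147 / -0.855666 ≈ 0.810.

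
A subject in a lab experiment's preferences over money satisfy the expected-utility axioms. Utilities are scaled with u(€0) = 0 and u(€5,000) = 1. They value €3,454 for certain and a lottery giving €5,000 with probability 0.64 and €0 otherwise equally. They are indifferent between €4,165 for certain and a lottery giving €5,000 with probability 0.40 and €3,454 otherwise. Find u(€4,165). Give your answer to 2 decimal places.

From the first indifference, u(€3,454) = 0.64·u(€5,000) + 0.36·u(€0) = 0.64·1 + 0.36·0 = 0.64.
The second indifference gives u(€4,165) = 0.40·u(€5,000) + 0.60·u(€3,454) = 0.40·1.00 + 0.60·0.64 = 0.7840.

0.78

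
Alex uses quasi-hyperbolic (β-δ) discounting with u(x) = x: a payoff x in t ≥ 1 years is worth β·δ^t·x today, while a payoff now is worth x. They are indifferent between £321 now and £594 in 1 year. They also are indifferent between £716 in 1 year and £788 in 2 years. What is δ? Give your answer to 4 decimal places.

δ ≈ 0.9086

The second indifference involves only future payoffs, so β cancels: β·δ^1·716 = β·δ^2·788, giving δ = 716/788 = 0.90863.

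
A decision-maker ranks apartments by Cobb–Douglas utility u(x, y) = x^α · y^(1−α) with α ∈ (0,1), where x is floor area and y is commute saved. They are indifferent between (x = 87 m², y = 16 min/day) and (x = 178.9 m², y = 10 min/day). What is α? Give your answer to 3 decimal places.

α ≈ 0.395

Indifference: 87^α · 16^(1−α) = 178.9^α · 10^(1−α).
Taking logs: α·ln 87 + (1−α)·ln 16 = α·ln 178.9 + (1−α)·ln 10, i.e. α·-0.720919 = (1−α)·-0.470004.
Thus α·(-1.190923) = -0.470004, so α = -0.470004/-1.190923 ≈ 0.395.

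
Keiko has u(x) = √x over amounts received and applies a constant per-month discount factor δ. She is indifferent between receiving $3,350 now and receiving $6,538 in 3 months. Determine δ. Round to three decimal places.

Equating discounted utilities: u(3350) = δ^3·u(6538) ⇒ δ^3 = u(3350)/u(6538).
Since u(x) = √x, δ^3 = √(3350/6538) = 0.71581.
Taking the cube root: δ = 0.71581^(1/3) ≈ 0.895.

δ ≈ 0.895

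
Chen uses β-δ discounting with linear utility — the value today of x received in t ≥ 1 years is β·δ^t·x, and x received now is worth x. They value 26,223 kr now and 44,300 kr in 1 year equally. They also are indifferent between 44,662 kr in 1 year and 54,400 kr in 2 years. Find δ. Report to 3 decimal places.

δ ≈ 0.821

The second indifference involves only future payoffs, so β cancels: β·δ^1·44662 = β·δ^2·54400, giving δ = 44662/54400 = 0.82099.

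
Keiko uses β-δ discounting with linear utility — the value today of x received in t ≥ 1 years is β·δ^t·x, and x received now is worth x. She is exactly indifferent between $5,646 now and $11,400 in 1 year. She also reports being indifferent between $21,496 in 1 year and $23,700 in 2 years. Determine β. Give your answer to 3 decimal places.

The second indifference involves only future payoffs, so β cancels: β·δ^1·21496 = β·δ^2·23700, giving δ = 21496/23700 = 0.90700.
Substituting δ into 5646 = β·δ·11400: β = 5646/(10339.848) ≈ 0.546.

β ≈ 0.546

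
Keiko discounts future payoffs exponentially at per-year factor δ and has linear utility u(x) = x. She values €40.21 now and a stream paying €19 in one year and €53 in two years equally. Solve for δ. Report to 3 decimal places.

δ ≈ 0.710

Present value of the stream is 19·δ + 53·δ². Indifference gives 19δ + 53δ² = 40.21.
Rearranged: 53δ² + 19δ − 40.21 = 0.
The positive root is δ = [−19 + √(19² + 4·53·40.21)] / (2·53) = (−19 + 94.263)/106 ≈ 0.710.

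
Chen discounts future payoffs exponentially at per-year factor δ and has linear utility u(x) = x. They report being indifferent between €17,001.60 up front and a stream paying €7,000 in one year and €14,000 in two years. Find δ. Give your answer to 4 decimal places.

δ ≈ 0.8800

Present value of the stream is 7000·δ + 14000·δ². Indifference gives 7000δ + 14000δ² = 17001.60.
That is, 14000δ² + 7000δ − 17001.60 = 0, a quadratic in δ.
δ = (−7000 + √(7000² + 4·14000·17001.60)) / (2·14000) = (−7000 + √1001089600.00) / 28000 ≈ 0.8800.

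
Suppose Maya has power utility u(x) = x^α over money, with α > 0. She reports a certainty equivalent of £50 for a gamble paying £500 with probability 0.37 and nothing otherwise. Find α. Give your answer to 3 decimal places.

α ≈ 0.432

The lottery's expected utility is 0.37·u(500) + 0.63·u(0) = 0.37·500^α (since u(0) = 0 for α > 0).
Indifference: 50^α = 0.37·500^α, so (50/500)^α = 0.37.
α = ln(0.37) / ln(50/500) = -0.994252/-2.302585 ≈ 0.432.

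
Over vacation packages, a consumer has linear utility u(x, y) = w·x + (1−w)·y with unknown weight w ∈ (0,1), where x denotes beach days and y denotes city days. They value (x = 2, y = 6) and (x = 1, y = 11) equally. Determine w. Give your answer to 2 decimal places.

u(2,6) = u(1,11) means w·2 + (1−w)·6 = w·1 + (1−w)·11.
Rearranging, 1·w − 5·(1−w) = 0.
Hence w = 5/(1+5) = 5/6 = 0.83.

w = 0.83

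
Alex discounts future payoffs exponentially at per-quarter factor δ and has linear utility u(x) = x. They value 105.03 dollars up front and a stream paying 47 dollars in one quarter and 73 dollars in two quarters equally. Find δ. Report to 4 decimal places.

δ ≈ 0.9200

The stream is worth 47δ + 73δ² today, so 47δ + 73δ² = 105.03.
Rearranged: 73δ² + 47δ − 105.03 = 0.
By the quadratic formula (taking the positive root), δ = (−47 + √32877.76) / 146 ≈ 0.9200.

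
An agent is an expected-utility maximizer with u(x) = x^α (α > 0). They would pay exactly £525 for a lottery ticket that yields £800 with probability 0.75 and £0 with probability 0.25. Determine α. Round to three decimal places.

Since u(0) = 0, the lottery's EU is 0.75·800^α.
Indifference: 525^α = 0.75·800^α, so (525/800)^α = 0.75.
Take logs: α = ln 0.75 / ln(525/800) ≈ 0.68298.

α ≈ 0.683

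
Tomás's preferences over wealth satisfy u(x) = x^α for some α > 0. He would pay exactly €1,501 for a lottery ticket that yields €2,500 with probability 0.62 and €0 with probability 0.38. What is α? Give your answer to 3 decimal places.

α ≈ 0.937

Since u(0) = 0, the lottery's EU is 0.62·2500^α.
Equating: 1501^α = 0.62·2500^α, i.e. 0.6004^α = 0.62.
Take logs: α = ln 0.62 / ln(1501/2500) ≈ 0.93703.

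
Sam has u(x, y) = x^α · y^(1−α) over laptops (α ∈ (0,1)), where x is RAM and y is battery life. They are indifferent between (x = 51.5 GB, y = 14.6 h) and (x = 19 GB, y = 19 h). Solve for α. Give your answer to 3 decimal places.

α ≈ 0.209

Indifference: 51.5^α · 14.6^(1−α) = 19^α · 19^(1−α).
Taking logs: α·ln 51.5 + (1−α)·ln 14.6 = α·ln 19 + (1−α)·ln 19, i.e. α·0.997143 = (1−α)·0.263417.
So α/(1−α) = (0.263417)/(0.997143) = 0.264172, and α = 0.264172/1.264172 ≈ 0.209.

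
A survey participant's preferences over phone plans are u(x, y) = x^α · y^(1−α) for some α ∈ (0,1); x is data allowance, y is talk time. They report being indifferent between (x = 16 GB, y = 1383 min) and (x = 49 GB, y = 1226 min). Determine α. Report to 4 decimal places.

Indifference: 16^α · 1383^(1−α) = 49^α · 1226^(1−α).
(16/49)^α = (1226/1383)^(1−α); take logs: α·ln(16/49) = (1−α)·ln(1226/1383), i.e. α·-1.1192316 = (1−α)·-0.1204982.
With A = -1.1192316 and B = -0.1204982: α·A = (1−α)·B, so α = B/(A+B) = -0.1204982/-1.2397298 ≈ 0.0972.

α ≈ 0.0972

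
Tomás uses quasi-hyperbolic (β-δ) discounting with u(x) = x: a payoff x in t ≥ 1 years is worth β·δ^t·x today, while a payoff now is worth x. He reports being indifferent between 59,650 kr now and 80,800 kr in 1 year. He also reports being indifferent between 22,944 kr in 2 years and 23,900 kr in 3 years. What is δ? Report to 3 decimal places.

Both payoffs in the second observation are in the future, so β drops out: δ^2·22944 = δ^3·23900 ⇒ δ = 22944/23900 = 0.96000.

δ ≈ 0.960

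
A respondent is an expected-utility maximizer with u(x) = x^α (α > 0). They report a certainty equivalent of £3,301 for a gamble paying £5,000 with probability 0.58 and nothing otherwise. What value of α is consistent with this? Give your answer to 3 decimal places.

α ≈ 1.312

The lottery's expected utility is 0.58·u(5000) + 0.42·u(0) = 0.58·5000^α (since u(0) = 0 for α > 0).
Setting u(3301) equal to that: 3301^α = 0.58·5000^α ⇒ (3301/5000)^α = 0.58.
Taking logs: α·ln(3301/5000) = ln(0.58), so α = -0.544727 / -0.415212 ≈ 1.312.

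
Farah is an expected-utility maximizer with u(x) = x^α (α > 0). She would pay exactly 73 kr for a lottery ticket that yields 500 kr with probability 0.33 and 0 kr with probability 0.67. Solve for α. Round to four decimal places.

EU(lottery) = 0.33·500^α + 0.67·0 = 0.33·500^α.
Equating: 73^α = 0.33·500^α, i.e. 0.1460^α = 0.33.
Taking logs: α·ln(73/500) = ln(0.33), so α = -1.1086626 / -1.9241487 ≈ 0.5762.

α ≈ 0.5762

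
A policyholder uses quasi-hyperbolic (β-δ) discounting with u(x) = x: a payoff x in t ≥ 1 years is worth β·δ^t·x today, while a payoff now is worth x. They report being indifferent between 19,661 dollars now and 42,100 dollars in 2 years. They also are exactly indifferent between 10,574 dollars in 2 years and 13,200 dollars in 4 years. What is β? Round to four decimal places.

The second indifference involves only future payoffs, so β cancels: β·δ^2·10574 = β·δ^4·13200, giving δ^2 = 10574/13200 = 0.80106, so δ = 0.89502.
Substituting δ into 19661 = β·δ^2·42100: β = 19661/(33724.652) ≈ 0.5830.

β ≈ 0.5830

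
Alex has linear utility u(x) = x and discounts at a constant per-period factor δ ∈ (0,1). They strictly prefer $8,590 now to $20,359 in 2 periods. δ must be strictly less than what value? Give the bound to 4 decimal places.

Under u(x) = x this choice says 8590 > δ^2·20359.
Hence δ^2 < 8590/20359 = 0.42193, and x ↦ x^(1/2) is increasing on (0,∞).
δ < (8590/20359)^(1/2) ≈ 0.6496.

δ < 0.6496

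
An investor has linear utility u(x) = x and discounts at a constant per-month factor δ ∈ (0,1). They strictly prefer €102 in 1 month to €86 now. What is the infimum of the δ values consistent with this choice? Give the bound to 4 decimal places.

δ > 0.8431

Comparing present values: 86 < δ·102.
So δ > 86/102 = 0.84314.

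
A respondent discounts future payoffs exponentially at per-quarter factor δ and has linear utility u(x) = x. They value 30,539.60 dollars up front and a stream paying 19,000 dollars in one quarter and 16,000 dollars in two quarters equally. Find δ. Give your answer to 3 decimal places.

Present value of the stream is 19000·δ + 16000·δ². Indifference gives 19000δ + 16000δ² = 30539.60.
Rearranged: 16000δ² + 19000δ − 30539.60 = 0.
By the quadratic formula (taking the positive root), δ = (−19000 + √2315534400.00) / 32000 ≈ 0.910.

δ ≈ 0.910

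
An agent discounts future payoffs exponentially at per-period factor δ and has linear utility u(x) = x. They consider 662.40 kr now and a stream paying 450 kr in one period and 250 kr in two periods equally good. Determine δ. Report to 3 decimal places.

δ ≈ 0.960

Equating present values: 662.40 = 450δ + 250δ².
That is, 250δ² + 450δ − 662.40 = 0, a quadratic in δ.
δ = (−450 + √(450² + 4·250·662.40)) / (2·250) = (−450 + √864900.00) / 500 ≈ 0.960.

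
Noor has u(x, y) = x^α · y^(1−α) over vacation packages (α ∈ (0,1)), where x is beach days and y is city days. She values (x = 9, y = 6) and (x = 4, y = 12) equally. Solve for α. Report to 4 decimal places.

The Cobb–Douglas utilities coincide, so 9^α·6^(1−α) = 4^α·12^(1−α).
Rearrange to (9/4)^α = (12/6)^(1−α) and take logs: α·0.8109302 = (1−α)·0.6931472.
Thus α·(1.5040774) = 0.6931472, so α = 0.6931472/1.5040774 ≈ 0.4608.

α ≈ 0.4608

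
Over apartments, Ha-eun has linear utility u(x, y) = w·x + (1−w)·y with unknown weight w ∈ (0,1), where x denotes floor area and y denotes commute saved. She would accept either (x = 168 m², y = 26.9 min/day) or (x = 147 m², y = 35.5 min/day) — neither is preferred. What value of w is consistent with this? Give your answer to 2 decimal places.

Indifference: w·168 + (1−w)·26.9 = w·147 + (1−w)·35.5.
Rearranging, 21·w − 8.6·(1−w) = 0.
So w/(1−w) = 8.6/21 = 0.4095, giving w = 8.6/(21+8.6) = 0.29.

w = 0.29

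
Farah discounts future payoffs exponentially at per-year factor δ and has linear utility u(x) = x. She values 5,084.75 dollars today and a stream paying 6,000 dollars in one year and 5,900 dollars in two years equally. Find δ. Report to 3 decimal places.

Equating present values: 5084.75 = 6000δ + 5900δ².
So 5900δ² + 6000δ − 5084.75 = 0.
The positive root is δ = [−6000 + √(6000² + 4·5900·5084.75)] / (2·5900) = (−6000 + 12490.000)/11800 ≈ 0.550.

δ ≈ 0.550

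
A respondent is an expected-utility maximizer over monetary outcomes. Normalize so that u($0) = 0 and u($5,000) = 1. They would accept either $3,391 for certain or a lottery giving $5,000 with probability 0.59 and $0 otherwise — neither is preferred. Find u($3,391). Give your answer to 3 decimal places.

u($3,391) equals the lottery's expected utility: 0.59·1 + 0.41·0 = 0.59.

0.590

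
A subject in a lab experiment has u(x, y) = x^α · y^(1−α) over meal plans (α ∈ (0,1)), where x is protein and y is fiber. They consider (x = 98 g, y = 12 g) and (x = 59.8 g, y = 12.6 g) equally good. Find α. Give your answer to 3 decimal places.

The Cobb–Douglas utilities coincide, so 98^α·12^(1−α) = 59.8^α·12.6^(1−α).
Taking logs: α·ln 98 + (1−α)·ln 12 = α·ln 59.8 + (1−α)·ln 12.6, i.e. α·0.493962 = (1−α)·0.048790.
So α/(1−α) = (0.048790)/(0.493962) = 0.098773, and α = 0.098773/1.098773 ≈ 0.090.

α ≈ 0.090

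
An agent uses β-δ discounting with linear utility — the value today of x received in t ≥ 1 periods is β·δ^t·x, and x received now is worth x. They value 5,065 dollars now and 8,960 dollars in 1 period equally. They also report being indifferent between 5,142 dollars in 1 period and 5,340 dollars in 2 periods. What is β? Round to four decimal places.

β ≈ 0.5871

Both payoffs in the second observation are in the future, so β drops out: δ^1·5142 = δ^2·5340 ⇒ δ = 5142/5340 = 0.96292.
Now use the now-vs-future pair: 5065 = β·δ·8960 gives β = 5065/(0.96292·8960) ≈ 0.5871.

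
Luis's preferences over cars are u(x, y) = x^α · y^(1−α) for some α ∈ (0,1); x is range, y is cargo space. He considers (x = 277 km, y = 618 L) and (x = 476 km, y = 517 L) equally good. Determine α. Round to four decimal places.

Indifference: 277^α · 618^(1−α) = 476^α · 517^(1−α).
Taking logs: α·ln 277 + (1−α)·ln 618 = α·ln 476 + (1−α)·ln 517, i.e. α·-0.5414003 = (1−α)·-0.1784456.
So α/(1−α) = (-0.1784456)/(-0.5414003) = 0.3296001, and α = 0.3296001/1.3296001 ≈ 0.2479.

α ≈ 0.2479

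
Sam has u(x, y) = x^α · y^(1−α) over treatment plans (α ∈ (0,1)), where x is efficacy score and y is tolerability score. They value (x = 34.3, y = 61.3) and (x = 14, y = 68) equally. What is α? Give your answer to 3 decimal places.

The Cobb–Douglas utilities coincide, so 34.3^α·61.3^(1−α) = 14^α·68^(1−α).
Taking logs: α·ln 34.3 + (1−α)·ln 61.3 = α·ln 14 + (1−α)·ln 68, i.e. α·0.896088 = (1−α)·0.103728.
With A = 0.896088 and B = 0.103728: α·A = (1−α)·B, so α = B/(A+B) = 0.103728/0.999816 ≈ 0.104.

α ≈ 0.104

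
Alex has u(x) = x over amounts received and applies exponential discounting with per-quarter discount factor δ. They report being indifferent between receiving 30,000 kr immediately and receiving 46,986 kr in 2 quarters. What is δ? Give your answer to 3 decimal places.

Indifference means u(30000) = δ^2 · u(46986), so δ^2 = u(30000)/u(46986).
With u(x) = x: δ^2 = 30000/46986 = 0.63849.
Hence δ = (0.63849)^(1/2) = 0.79905.

δ ≈ 0.799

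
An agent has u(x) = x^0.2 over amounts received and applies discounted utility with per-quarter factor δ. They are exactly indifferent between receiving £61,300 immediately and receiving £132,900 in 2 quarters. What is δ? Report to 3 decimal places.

δ ≈ 0.926

The payoff in 2 quarters is discounted by δ^2, so u(61300) = δ^2·u(132900) and δ^2 = u(61300)/u(132900).
Since u(x) = x^0.2, δ^2 = (61300/132900)^0.2 = 0.46125^0.2 = 0.85662.
Taking the square root: δ = 0.85662^(1/2) ≈ 0.926.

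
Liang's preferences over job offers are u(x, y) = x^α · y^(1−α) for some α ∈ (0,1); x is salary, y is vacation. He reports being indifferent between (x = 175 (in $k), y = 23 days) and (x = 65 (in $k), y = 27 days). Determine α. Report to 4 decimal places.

The Cobb–Douglas utilities coincide, so 175^α·23^(1−α) = 65^α·27^(1−α).
Taking logs: α·ln 175 + (1−α)·ln 23 = α·ln 65 + (1−α)·ln 27, i.e. α·0.9903987 = (1−α)·0.1603427.
Thus α·(1.1507414) = 0.1603427, so α = 0.1603427/1.1507414 ≈ 0.1393.

α ≈ 0.1393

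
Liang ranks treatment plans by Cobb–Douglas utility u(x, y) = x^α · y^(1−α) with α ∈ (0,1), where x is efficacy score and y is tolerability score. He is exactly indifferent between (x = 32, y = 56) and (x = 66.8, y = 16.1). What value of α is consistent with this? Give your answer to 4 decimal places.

α ≈ 0.6288

The Cobb–Douglas utilities coincide, so 32^α·56^(1−α) = 66.8^α·16.1^(1−α).
Rearrange to (32/66.8)^α = (16.1/56)^(1−α) and take logs: α·-0.7359672 = (1−α)·-1.2465324.
Thus α·(-1.9824996) = -1.2465324, so α = -1.2465324/-1.9824996 ≈ 0.6288.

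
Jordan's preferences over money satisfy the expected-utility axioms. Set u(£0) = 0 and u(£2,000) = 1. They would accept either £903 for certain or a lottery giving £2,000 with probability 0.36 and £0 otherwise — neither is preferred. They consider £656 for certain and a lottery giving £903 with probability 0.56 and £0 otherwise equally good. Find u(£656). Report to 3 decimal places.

0.202

First, u(£903) = 0.36·u(£2,000) + 0.64·u(£0) = 0.36.
The second indifference gives u(£656) = 0.56·u(£903) + 0.44·u(£0) = 0.56·0.36 + 0.44·0.00 = 0.2016.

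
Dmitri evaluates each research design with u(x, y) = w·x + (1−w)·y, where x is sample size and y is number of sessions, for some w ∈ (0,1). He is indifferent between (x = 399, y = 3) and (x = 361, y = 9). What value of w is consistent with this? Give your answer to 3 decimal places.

Indifference: w·399 + (1−w)·3 = w·361 + (1−w)·9.
Rearranging, 38·w − 6·(1−w) = 0.
The marginal rate of substitution is 6/38, so w = 6/(38+6) = 0.136.

w = 0.136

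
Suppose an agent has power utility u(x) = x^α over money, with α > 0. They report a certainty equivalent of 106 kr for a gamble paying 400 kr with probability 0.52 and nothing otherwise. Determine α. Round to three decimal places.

The lottery's expected utility is 0.52·u(400) + 0.48·u(0) = 0.52·400^α (since u(0) = 0 for α > 0).
Setting u(106) equal to that: 106^α = 0.52·400^α ⇒ (106/400)^α = 0.52.
α = ln(0.52) / ln(106/400) = -0.653926/-1.328025 ≈ 0.492.

α ≈ 0.492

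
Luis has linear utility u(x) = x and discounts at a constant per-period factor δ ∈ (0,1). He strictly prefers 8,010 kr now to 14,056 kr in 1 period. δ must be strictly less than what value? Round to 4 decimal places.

δ < 0.5699

The preference means 8010 > δ·14056.
So δ < 8010/14056 = 0.56986.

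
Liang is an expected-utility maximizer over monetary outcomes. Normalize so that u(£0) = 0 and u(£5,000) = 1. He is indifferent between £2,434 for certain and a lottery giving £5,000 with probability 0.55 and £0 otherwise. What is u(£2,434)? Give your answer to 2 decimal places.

u(£2,434) equals the lottery's expected utility: 0.55·1 + 0.45·0 = 0.55.

0.55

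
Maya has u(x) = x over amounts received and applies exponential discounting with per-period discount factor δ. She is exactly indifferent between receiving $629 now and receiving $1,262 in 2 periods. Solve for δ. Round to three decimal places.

δ ≈ 0.706

Indifference means u(629) = δ^2 · u(1262), so δ^2 = u(629)/u(1262).
With u(x) = x: δ^2 = 629/1262 = 0.49842.
Taking the square root: δ = 0.49842^(1/2) ≈ 0.706.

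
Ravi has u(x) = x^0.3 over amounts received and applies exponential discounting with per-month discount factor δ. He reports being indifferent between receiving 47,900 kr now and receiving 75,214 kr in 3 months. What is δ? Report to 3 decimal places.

Indifference means u(47900) = δ^3 · u(75214), so δ^3 = u(47900)/u(75214).
With u(x) = x^0.3: δ^3 = 47900^0.3/75214^0.3 = (47900/75214)^0.3 = 0.87340.
Taking the cube root: δ = 0.87340^(1/3) ≈ 0.956.

δ ≈ 0.956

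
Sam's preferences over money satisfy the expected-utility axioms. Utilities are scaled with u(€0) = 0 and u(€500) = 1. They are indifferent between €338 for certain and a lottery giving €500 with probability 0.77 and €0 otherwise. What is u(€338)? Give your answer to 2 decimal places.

0.77

u(€338) equals the lottery's expected utility: 0.77·1 + 0.23·0 = 0.77.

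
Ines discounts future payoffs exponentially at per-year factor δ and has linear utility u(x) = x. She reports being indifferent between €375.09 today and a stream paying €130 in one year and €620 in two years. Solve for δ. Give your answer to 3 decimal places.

δ ≈ 0.680

Equating present values: 375.09 = 130δ + 620δ².
That is, 620δ² + 130δ − 375.09 = 0, a quadratic in δ.
δ = (−130 + √(130² + 4·620·375.09)) / (2·620) = (−130 + √947123.20) / 1240 ≈ 0.680.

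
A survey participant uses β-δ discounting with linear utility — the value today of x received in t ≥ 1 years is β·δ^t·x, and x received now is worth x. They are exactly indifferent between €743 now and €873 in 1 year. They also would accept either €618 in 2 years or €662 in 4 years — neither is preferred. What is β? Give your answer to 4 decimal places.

The second indifference involves only future payoffs, so β cancels: β·δ^2·618 = β·δ^4·662, giving δ^2 = 618/662 = 0.93353, so δ = 0.96620.
The first indifference: 743 = β·δ·873, so β = 743/(δ·873) = 743/(0.96620·873) ≈ 0.8809.

β ≈ 0.8809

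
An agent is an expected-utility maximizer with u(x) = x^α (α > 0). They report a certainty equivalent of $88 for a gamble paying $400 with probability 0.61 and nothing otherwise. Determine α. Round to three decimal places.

Since u(0) = 0, the lottery's EU is 0.61·400^α.
Setting u(88) equal to that: 88^α = 0.61·400^α ⇒ (88/400)^α = 0.61.
Taking logs: α·ln(88/400) = ln(0.61), so α = -0.494296 / -1.514128 ≈ 0.326.

α ≈ 0.326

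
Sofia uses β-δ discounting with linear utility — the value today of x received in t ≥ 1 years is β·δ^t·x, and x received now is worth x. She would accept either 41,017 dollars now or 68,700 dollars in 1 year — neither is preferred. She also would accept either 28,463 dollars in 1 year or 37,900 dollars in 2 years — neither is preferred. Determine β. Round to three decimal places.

β ≈ 0.795

From the later pair, β·δ^1·28463 = β·δ^2·37900; dividing through, δ = 28463/37900 = 0.75100.
Substituting δ into 41017 = β·δ·68700: β = 41017/(51593.881) ≈ 0.795.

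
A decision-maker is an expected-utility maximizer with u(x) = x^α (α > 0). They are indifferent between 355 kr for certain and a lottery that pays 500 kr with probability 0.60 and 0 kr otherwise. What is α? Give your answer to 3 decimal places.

α ≈ 1.492

EU(lottery) = 0.60·500^α + 0.40·0 = 0.60·500^α.
Setting u(355) equal to that: 355^α = 0.60·500^α ⇒ (355/500)^α = 0.60.
Take logs: α = ln 0.60 / ln(355/500) ≈ 1.49150.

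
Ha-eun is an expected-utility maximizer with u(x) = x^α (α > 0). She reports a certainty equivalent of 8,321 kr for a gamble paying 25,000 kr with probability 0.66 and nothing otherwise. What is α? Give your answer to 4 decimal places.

Since u(0) = 0, the lottery's EU is 0.66·25000^α.
Equating: 8321^α = 0.66·25000^α, i.e. 0.3328^α = 0.66.
Taking logs: α·ln(8321/25000) = ln(0.66), so α = -0.4155154 / -1.1000934 ≈ 0.3777.

α ≈ 0.3777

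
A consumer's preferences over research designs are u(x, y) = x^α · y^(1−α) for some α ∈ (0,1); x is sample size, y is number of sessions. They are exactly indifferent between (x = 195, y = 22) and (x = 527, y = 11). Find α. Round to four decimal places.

Indifference: 195^α · 22^(1−α) = 527^α · 11^(1−α).
(195/527)^α = (11/22)^(1−α); take logs: α·ln(195/527) = (1−α)·ln(11/22), i.e. α·-0.9942010 = (1−α)·-0.6931472.
So α/(1−α) = (-0.6931472)/(-0.9942010) = 0.6971902, and α = 0.6971902/1.6971902 ≈ 0.4108.

α ≈ 0.4108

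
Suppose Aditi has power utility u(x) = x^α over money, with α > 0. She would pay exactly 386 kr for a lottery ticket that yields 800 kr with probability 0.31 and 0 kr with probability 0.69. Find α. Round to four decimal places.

α ≈ 1.6071

The lottery's expected utility is 0.31·u(800) + 0.69·u(0) = 0.31·800^α (since u(0) = 0 for α > 0).
Setting u(386) equal to that: 386^α = 0.31·800^α ⇒ (386/800)^α = 0.31.
α = ln(0.31) / ln(386/800) = -1.1711830/-0.7287744 ≈ 1.6071.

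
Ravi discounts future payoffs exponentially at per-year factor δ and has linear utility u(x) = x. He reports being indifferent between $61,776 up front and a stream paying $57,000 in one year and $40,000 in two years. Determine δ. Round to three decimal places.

δ ≈ 0.720

The stream is worth 57000δ + 40000δ² today, so 57000δ + 40000δ² = 61776.
Rearranged: 40000δ² + 57000δ − 61776 = 0.
By the quadratic formula (taking the positive root), δ = (−57000 + √13133160000.00) / 80000 ≈ 0.720.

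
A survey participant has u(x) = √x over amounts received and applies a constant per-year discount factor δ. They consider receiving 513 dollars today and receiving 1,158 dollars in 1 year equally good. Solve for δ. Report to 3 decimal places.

δ ≈ 0.666

Indifference means u(513) = δ · u(1158), so δ = u(513)/u(1158).
Since u(x) = √x, δ = √(513/1158) = 0.66559.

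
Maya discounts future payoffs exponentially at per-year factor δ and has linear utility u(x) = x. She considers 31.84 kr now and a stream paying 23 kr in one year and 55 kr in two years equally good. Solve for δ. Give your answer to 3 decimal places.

Equating present values: 31.84 = 23δ + 55δ².
Rearranged: 55δ² + 23δ − 31.84 = 0.
δ = (−23 + √(23² + 4·55·31.84)) / (2·55) = (−23 + √7533.80) / 110 ≈ 0.580.

δ ≈ 0.580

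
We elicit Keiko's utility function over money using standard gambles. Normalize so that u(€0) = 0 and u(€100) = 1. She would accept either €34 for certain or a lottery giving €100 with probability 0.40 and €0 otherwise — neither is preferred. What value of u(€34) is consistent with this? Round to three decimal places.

By the standard-gamble method, u(€34) is just the indifference probability on the best outcome: 0.40.

0.400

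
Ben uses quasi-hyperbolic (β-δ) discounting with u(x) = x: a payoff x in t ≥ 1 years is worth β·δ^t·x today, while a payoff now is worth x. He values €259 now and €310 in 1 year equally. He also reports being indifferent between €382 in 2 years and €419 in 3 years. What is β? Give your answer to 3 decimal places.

β ≈ 0.916

The second indifference involves only future payoffs, so β cancels: β·δ^2·382 = β·δ^3·419, giving δ = 382/419 = 0.91169.
The first indifference: 259 = β·δ·310, so β = 259/(δ·310) = 259/(0.91169·310) ≈ 0.916.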